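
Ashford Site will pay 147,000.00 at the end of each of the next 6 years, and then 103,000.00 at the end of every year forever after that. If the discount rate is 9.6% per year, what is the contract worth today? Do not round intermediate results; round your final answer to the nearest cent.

1266815.50

PV of 6-year annuity: 147,000.00 × [1 − (1+0.096)^−6] / 0.096 = 647798.36908
Perpetuity value at year 6: 103,000.00 / 0.096 = 1072916.66667
PV of perpetuity: 1072916.66667 / (1+0.096)^6 = 619017.12915
Total PV = 647798.36908 + 619017.12915 = 1266815.49823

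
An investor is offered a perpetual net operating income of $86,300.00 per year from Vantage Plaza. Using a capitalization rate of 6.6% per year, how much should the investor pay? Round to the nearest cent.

Level perpetuity: PV = C / r = $86,300.00 / 0.066 = $1,307,575.76

$1307575.76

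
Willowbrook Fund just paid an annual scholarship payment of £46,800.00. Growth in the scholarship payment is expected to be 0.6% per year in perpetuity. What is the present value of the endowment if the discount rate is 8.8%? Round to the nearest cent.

D₁ = D₀ × (1 + g) = £46,800.00 × 1.006 = £47,080.8000
Growing perpetuity: P = D₁ / (r − g) = £47,080.8000 / (0.088 − 0.006) = £574,156.10

£574156.10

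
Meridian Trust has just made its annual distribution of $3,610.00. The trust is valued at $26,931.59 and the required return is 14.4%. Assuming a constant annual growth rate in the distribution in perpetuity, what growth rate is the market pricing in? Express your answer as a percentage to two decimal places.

0.88%

P = D₀(1+g)/(r−g) ⇒ P(r−g) = D₀(1+g) ⇒ g(P+D₀) = P·r − D₀
g = (P·r − D₀)/(P + D₀) = ($26,931.59×0.144 − $3,610.00) / ($26,931.59 + $3,610.00) = 0.008780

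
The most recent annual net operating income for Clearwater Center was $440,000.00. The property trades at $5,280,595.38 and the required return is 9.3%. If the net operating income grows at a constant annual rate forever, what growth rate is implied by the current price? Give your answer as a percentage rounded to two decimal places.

P = D₀(1+g)/(r−g) ⇒ P(r−g) = D₀(1+g) ⇒ g(P+D₀) = P·r − D₀
g = (P·r − D₀)/(P + D₀) = ($5,280,595.38×0.093 − $440,000.00) / ($5,280,595.38 + $440,000.00) = 0.008932

0.89%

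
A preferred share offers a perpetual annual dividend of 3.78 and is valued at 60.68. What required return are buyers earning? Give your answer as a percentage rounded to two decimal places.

P = C/r ⇒ r = C/P = 3.78/60.68 = 0.062294

6.23%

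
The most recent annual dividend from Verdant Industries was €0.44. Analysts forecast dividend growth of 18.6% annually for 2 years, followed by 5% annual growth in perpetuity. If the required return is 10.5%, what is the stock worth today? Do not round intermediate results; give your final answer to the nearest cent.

€10.66

D_1 = 0.52184
D_2 = 0.61890
Terminal value at year 2: TV = D_2×(1+g_2)/(r−g_2) = 0.64985/0.055 = 11.81541
P_0 = D_1/(1+r)^1 + D_2/(1+r)^2 + TV/(1+r)^2
    = 0.47225 + 0.50687 + 9.67663 = 10.65575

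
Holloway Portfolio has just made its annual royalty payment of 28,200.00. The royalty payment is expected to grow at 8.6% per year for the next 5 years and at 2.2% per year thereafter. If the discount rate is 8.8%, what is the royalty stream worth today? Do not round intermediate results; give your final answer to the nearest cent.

D_1 = 30625.20000
D_2 = 33258.96720
D_3 = 36119.23838
D_4 = 39225.49288
D_5 = 42598.88527
Terminal value at year 5: TV = D_5×(1+g_2)/(r−g_2) = 43536.06074/0.066 = 659637.28399
P_0 = D_1/(1+r)^1 + D_2/(1+r)^2 + D_3/(1+r)^3 + D_4/(1+r)^4 + D_5/(1+r)^5 + TV/(1+r)^5
    = 28148.16176 + 28096.41882 + 28044.77099 + 27993.21810 + 27941.75998 + 432673.91972 = 572898.24939

572898.25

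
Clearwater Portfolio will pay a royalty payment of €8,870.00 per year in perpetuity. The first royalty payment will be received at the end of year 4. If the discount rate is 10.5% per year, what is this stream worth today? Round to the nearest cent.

Value at end of year 3: C / r = €8,870.00 / 0.105 = €84,476.1905
Discount to today: PV = €84,476.1905 / (1 + 0.105)^3 = €84,476.1905 / 1.349233 = €62,610.55

€62610.55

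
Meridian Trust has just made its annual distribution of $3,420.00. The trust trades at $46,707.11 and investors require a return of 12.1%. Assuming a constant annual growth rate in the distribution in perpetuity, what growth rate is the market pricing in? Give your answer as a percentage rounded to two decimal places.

P = D₀(1+g)/(r−g) ⇒ P(r−g) = D₀(1+g) ⇒ g(P+D₀) = P·r − D₀
g = (P·r − D₀)/(P + D₀) = ($46,707.11×0.121 − $3,420.00) / ($46,707.11 + $3,420.00) = 0.044518

4.45%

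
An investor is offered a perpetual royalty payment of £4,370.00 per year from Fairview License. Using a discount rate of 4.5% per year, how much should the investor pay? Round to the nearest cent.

£97111.11

Level perpetuity: PV = C / r = £4,370.00 / 0.045 = £97,111.11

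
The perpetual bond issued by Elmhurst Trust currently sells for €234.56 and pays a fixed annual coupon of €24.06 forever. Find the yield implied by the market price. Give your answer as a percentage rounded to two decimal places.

P = C/r ⇒ r = C/P = €24.06/€234.56 = 0.102575

10.26%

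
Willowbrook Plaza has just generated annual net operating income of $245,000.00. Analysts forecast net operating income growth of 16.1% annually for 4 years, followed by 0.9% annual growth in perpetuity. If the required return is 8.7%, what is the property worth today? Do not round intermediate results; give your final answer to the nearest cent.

$5283055.05

D_1 = 284445.00000
D_2 = 330240.64500
D_3 = 383409.38885
D_4 = 445138.30045
Terminal value at year 4: TV = D_4×(1+g_2)/(r−g_2) = 449144.54515/0.078 = 5758263.39940
P_0 = D_1/(1+r)^1 + D_2/(1+r)^2 + D_3/(1+r)^3 + D_4/(1+r)^4 + TV/(1+r)^4
    = 261678.93284 + 279493.32202 + 298520.46629 + 318842.92674 + 4124519.39845 = 5283055.04634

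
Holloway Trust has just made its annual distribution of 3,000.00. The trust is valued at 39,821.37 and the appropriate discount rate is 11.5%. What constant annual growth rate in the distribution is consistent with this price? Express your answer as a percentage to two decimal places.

3.69%

P = D₀(1+g)/(r−g) ⇒ P(r−g) = D₀(1+g) ⇒ g(P+D₀) = P·r − D₀
g = (P·r − D₀)/(P + D₀) = (39,821.37×0.115 − 3,000.00) / (39,821.37 + 3,000.00) = 0.036885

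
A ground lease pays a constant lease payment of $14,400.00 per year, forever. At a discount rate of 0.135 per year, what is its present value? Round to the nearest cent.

$106666.67

Level perpetuity: PV = C / r = $14,400.00 / 0.135 = $106,666.67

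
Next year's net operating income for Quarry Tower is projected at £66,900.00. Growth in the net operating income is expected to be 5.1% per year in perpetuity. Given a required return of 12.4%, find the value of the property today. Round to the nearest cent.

Growing perpetuity: P = D₁ / (r − g) = £66,900.0000 / (0.124 − 0.051) = £916,438.36

£916438.36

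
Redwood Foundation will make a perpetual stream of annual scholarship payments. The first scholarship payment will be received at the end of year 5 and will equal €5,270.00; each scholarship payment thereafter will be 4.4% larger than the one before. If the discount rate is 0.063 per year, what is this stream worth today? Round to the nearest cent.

€217232.08

Value at end of year 4: C₁ / (r − g) = €5,270.00 / (0.063 − 0.044) = €277,368.4211
Discount to today: PV = €277,368.4211 / (1 + 0.063)^4 = €277,368.4211 / 1.276830 = €217,232.08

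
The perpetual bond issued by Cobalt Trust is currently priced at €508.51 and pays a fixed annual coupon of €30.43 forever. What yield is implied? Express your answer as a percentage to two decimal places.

P = C/r ⇒ r = C/P = €30.43/€508.51 = 0.059841

5.98%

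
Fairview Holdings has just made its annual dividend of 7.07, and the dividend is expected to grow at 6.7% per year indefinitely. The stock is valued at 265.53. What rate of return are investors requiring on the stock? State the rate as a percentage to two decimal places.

D₁ = 7.07 × 1.067 = 7.5437
P = D₁/(r − g) ⇒ r = D₁/P + g = 7.5437/265.53 + 0.067 = 0.028410 + 0.067 = 0.095410

9.54%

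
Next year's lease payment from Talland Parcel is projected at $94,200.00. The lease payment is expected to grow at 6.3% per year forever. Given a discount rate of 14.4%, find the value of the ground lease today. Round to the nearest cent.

Growing perpetuity: P = D₁ / (r − g) = $94,200.0000 / (0.144 − 0.063) = $1,162,962.96

$1162962.96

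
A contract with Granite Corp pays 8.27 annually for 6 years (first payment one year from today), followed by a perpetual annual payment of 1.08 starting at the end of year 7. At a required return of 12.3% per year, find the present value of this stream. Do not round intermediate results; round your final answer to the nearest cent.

PV of 6-year annuity: 8.27 × [1 − (1+0.123)^−6] / 0.123 = 33.71439
Perpetuity value at year 6: 1.08 / 0.123 = 8.78049
PV of perpetuity: 8.78049 / (1+0.123)^6 = 4.37764
Total PV = 33.71439 + 4.37764 = 38.09204

38.09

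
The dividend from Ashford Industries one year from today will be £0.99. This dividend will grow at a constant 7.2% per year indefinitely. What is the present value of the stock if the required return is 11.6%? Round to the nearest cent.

£22.50

Growing perpetuity: P = D₁ / (r − g) = £0.9900 / (0.116 − 0.072) = £22.50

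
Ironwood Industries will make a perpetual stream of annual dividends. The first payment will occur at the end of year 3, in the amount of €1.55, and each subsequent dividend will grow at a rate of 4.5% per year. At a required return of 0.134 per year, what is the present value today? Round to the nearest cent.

€13.54

Value at end of year 2: C₁ / (r − g) = €1.55 / (0.134 − 0.045) = €17.4157
Discount to today: PV = €17.4157 / (1 + 0.134)^2 = €17.4157 / 1.285956 = €13.54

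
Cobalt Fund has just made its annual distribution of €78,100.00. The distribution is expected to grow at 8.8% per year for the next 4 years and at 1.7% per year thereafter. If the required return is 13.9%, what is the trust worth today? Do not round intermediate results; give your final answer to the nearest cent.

D_1 = 84972.80000
D_2 = 92450.40640
D_3 = 100586.04216
D_4 = 109437.61387
Terminal value at year 4: TV = D_4×(1+g_2)/(r−g_2) = 111298.05331/0.122 = 912279.12549
P_0 = D_1/(1+r)^1 + D_2/(1+r)^2 + D_3/(1+r)^3 + D_4/(1+r)^4 + TV/(1+r)^4
    = 74602.98507 + 71262.55291 + 68071.69233 + 65023.70611 + 542041.87794 = 821002.81436

€821002.81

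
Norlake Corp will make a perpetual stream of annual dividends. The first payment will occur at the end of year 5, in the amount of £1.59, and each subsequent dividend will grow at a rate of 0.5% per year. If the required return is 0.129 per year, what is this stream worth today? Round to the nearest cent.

£7.89

Value at end of year 4: C₁ / (r − g) = £1.59 / (0.129 − 0.005) = £12.8226
Discount to today: PV = £12.8226 / (1 + 0.129)^4 = £12.8226 / 1.624710 = £7.89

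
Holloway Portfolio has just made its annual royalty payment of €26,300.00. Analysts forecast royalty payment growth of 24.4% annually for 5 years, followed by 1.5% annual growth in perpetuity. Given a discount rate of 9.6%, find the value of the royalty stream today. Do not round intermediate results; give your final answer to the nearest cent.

€816237.37

D_1 = 32717.20000
D_2 = 40700.19680
D_3 = 50631.04482
D_4 = 62985.01976
D_5 = 78353.36458
Terminal value at year 5: TV = D_5×(1+g_2)/(r−g_2) = 79528.66504/0.081 = 981835.37091
P_0 = D_1/(1+r)^1 + D_2/(1+r)^2 + D_3/(1+r)^3 + D_4/(1+r)^4 + D_5/(1+r)^5 + TV/(1+r)^5
    = 29851.45985 + 33882.49640 + 38457.87001 + 43651.08603 + 49545.57575 + 620848.88128 = 816237.36932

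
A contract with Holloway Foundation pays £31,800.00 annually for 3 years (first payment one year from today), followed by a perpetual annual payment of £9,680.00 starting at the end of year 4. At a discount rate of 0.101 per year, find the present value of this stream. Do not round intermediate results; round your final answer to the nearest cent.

£150754.05

PV of 3-year annuity: £31,800.00 × [1 − (1+0.101)^−3] / 0.101 = 78942.87646
Perpetuity value at year 3: £9,680.00 / 0.101 = 95841.58416
PV of perpetuity: 95841.58416 / (1+0.101)^3 = 71811.17397
Total PV = 78942.87646 + 71811.17397 = 150754.05043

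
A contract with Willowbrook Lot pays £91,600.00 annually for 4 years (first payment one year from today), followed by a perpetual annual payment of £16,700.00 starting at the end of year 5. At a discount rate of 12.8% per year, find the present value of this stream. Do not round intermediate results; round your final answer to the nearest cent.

PV of 4-year annuity: £91,600.00 × [1 − (1+0.128)^−4] / 0.128 = 273597.68693
Perpetuity value at year 4: £16,700.00 / 0.128 = 130468.75000
PV of perpetuity: 130468.75000 / (1+0.128)^4 = 80587.94900
Total PV = 273597.68693 + 80587.94900 = 354185.63593

£354185.64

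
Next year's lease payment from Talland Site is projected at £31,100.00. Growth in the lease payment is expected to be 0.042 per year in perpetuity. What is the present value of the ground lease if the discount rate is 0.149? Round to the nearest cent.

Growing perpetuity: P = D₁ / (r − g) = £31,100.0000 / (0.149 − 0.042) = £290,654.21

£290654.21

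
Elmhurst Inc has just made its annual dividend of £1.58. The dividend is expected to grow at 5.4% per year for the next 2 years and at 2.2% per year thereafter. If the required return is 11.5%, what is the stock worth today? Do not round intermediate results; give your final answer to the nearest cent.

D_1 = 1.66532
D_2 = 1.75525
Terminal value at year 2: TV = D_2×(1+g_2)/(r−g_2) = 1.79386/0.093 = 19.28885
P_0 = D_1/(1+r)^1 + D_2/(1+r)^2 + TV/(1+r)^2
    = 1.49356 + 1.41185 + 15.51517 = 18.42058

£18.42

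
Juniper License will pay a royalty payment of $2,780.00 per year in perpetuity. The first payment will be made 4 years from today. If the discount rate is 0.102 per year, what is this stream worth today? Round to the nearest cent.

$20365.72

Value at end of year 3: C / r = $2,780.00 / 0.102 = $27,254.9020
Discount to today: PV = $27,254.9020 / (1 + 0.102)^3 = $27,254.9020 / 1.338273 = $20,365.72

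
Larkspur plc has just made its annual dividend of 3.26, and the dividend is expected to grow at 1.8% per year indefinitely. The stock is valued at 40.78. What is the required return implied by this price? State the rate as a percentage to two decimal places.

D₁ = 3.26 × 1.018 = 3.3187
P = D₁/(r − g) ⇒ r = D₁/P + g = 3.3187/40.78 + 0.018 = 0.081380 + 0.018 = 0.099380

9.94%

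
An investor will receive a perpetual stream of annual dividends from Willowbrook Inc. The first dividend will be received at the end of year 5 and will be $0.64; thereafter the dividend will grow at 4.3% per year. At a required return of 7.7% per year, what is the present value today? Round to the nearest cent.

Value at end of year 4: C₁ / (r − g) = $0.64 / (0.077 − 0.043) = $18.8235
Discount to today: PV = $18.8235 / (1 + 0.077)^4 = $18.8235 / 1.345435 = $13.99

$13.99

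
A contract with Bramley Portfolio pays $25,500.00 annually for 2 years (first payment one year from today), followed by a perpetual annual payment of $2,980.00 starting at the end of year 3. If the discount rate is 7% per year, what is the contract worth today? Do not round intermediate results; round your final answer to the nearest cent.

$83288.00

PV of 2-year annuity: $25,500.00 × [1 − (1+0.07)^−2] / 0.07 = 46104.46327
Perpetuity value at year 2: $2,980.00 / 0.07 = 42571.42857
PV of perpetuity: 42571.42857 / (1+0.07)^2 = 37183.53443
Total PV = 46104.46327 + 37183.53443 = 83287.99770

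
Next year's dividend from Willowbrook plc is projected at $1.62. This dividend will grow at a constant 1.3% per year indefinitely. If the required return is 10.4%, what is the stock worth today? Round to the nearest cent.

Growing perpetuity: P = D₁ / (r − g) = $1.6200 / (0.104 − 0.013) = $17.80

$17.80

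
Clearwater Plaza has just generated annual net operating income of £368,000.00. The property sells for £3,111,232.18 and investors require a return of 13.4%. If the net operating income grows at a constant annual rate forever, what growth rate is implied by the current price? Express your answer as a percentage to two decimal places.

1.41%

P = D₀(1+g)/(r−g) ⇒ P(r−g) = D₀(1+g) ⇒ g(P+D₀) = P·r − D₀
g = (P·r − D₀)/(P + D₀) = (£3,111,232.18×0.134 − £368,000.00) / (£3,111,232.18 + £368,000.00) = 0.014056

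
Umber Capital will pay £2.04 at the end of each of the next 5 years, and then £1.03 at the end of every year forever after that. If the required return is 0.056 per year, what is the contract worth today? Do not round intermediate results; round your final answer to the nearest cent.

£22.69

PV of 5-year annuity: £2.04 × [1 − (1+0.056)^−5] / 0.056 = 8.68754
Perpetuity value at year 5: £1.03 / 0.056 = 18.39286
PV of perpetuity: 18.39286 / (1+0.056)^5 = 14.00650
Total PV = 8.68754 + 14.00650 = 22.69404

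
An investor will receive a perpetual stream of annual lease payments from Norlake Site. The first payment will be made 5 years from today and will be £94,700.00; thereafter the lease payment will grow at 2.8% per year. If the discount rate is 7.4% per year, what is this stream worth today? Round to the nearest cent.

£1547301.77

Value at end of year 4: C₁ / (r − g) = £94,700.00 / (0.074 − 0.028) = £2,058,695.6522
Discount to today: PV = £2,058,695.6522 / (1 + 0.074)^4 = £2,058,695.6522 / 1.330507 = £1,547,301.77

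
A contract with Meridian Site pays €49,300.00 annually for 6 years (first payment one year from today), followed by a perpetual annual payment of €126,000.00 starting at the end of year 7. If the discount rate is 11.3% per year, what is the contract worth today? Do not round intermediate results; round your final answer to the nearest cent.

PV of 6-year annuity: €49,300.00 × [1 − (1+0.113)^−6] / 0.113 = 206775.36479
Perpetuity value at year 6: €126,000.00 / 0.113 = 1115044.24779
PV of perpetuity: 1115044.24779 / (1+0.113)^6 = 586571.71302
Total PV = 206775.36479 + 586571.71302 = 793347.07782

€793347.08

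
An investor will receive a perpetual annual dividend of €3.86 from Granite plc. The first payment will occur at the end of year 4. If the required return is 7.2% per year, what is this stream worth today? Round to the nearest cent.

Value at end of year 3: C / r = €3.86 / 0.072 = €53.6111
Discount to today: PV = €53.6111 / (1 + 0.072)^3 = €53.6111 / 1.231925 = €43.52

€43.52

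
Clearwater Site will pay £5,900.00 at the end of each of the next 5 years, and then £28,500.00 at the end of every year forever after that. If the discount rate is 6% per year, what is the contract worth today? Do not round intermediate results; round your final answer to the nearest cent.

PV of 5-year annuity: £5,900.00 × [1 − (1+0.06)^−5] / 0.06 = 24852.94633
Perpetuity value at year 5: £28,500.00 / 0.06 = 475000.00000
PV of perpetuity: 475000.00000 / (1+0.06)^5 = 354947.63211
Total PV = 24852.94633 + 354947.63211 = 379800.57845

£379800.58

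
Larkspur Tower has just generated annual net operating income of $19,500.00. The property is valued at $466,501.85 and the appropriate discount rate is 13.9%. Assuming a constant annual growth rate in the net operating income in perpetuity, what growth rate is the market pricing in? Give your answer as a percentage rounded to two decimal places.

P = D₀(1+g)/(r−g) ⇒ P(r−g) = D₀(1+g) ⇒ g(P+D₀) = P·r − D₀
g = (P·r − D₀)/(P + D₀) = ($466,501.85×0.139 − $19,500.00) / ($466,501.85 + $19,500.00) = 0.093300

9.33%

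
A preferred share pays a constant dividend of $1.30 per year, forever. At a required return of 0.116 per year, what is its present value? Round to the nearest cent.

$11.21

Level perpetuity: PV = C / r = $1.30 / 0.116 = $11.21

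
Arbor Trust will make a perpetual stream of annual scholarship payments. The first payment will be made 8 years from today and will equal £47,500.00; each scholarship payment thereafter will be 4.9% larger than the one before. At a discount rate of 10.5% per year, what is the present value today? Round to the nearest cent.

£421667.02

Value at end of year 7: C₁ / (r − g) = £47,500.00 / (0.105 − 0.049) = £848,214.2857
Discount to today: PV = £848,214.2857 / (1 + 0.105)^7 = £848,214.2857 / 2.011574 = £421,667.02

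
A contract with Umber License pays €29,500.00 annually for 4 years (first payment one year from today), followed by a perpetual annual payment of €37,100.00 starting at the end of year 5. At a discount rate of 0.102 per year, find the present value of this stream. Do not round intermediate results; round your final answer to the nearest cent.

€339738.44

PV of 4-year annuity: €29,500.00 × [1 − (1+0.102)^−4] / 0.102 = 93107.61602
Perpetuity value at year 4: €37,100.00 / 0.102 = 363725.49020
PV of perpetuity: 363725.49020 / (1+0.102)^4 = 246630.82734
Total PV = 93107.61602 + 246630.82734 = 339738.44336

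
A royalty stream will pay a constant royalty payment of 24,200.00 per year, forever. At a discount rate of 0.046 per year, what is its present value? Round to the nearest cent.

526086.96

Level perpetuity: PV = C / r = 24,200.00 / 0.046 = 526,086.96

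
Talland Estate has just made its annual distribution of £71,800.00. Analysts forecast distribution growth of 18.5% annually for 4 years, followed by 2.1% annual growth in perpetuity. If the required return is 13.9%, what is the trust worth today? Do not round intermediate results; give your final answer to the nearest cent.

D_1 = 85083.00000
D_2 = 100823.35500
D_3 = 119475.67568
D_4 = 141578.67567
Terminal value at year 4: TV = D_4×(1+g_2)/(r−g_2) = 144551.82786/0.118 = 1225015.49037
P_0 = D_1/(1+r)^1 + D_2/(1+r)^2 + D_3/(1+r)^3 + D_4/(1+r)^4 + TV/(1+r)^4
    = 74699.73661 + 77716.58287 + 80855.26839 + 84120.71382 + 727858.04077 = 1045250.34246

£1045250.34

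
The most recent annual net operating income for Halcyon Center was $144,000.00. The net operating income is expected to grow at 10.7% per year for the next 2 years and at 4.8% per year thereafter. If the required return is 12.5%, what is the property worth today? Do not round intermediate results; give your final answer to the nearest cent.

$2178806.03

D_1 = 159408.00000
D_2 = 176464.65600
Terminal value at year 2: TV = D_2×(1+g_2)/(r−g_2) = 184934.95949/0.077 = 2401752.72062
P_0 = D_1/(1+r)^1 + D_2/(1+r)^2 + TV/(1+r)^2
    = 141696.00000 + 139428.86400 + 1897681.16197 = 2178806.02597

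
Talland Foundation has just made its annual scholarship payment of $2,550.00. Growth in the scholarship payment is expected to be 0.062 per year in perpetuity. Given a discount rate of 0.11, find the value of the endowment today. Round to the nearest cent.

D₁ = D₀ × (1 + g) = $2,550.00 × 1.062 = $2,708.1000
Growing perpetuity: P = D₁ / (r − g) = $2,708.1000 / (0.11 − 0.062) = $56,418.75

$56418.75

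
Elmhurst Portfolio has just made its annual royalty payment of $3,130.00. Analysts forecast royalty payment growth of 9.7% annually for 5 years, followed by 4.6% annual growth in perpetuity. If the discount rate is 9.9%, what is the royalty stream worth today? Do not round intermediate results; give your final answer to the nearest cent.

$76777.93

D_1 = 3433.61000
D_2 = 3766.67017
D_3 = 4132.03718
D_4 = 4532.84478
D_5 = 4972.53073
Terminal value at year 5: TV = D_5×(1+g_2)/(r−g_2) = 5201.26714/0.053 = 98137.11585
P_0 = D_1/(1+r)^1 + D_2/(1+r)^2 + D_3/(1+r)^3 + D_4/(1+r)^4 + D_5/(1+r)^5 + TV/(1+r)^5
    = 3124.30391 + 3118.61819 + 3112.94282 + 3107.27777 + 3101.62303 + 61213.16403 = 76777.92976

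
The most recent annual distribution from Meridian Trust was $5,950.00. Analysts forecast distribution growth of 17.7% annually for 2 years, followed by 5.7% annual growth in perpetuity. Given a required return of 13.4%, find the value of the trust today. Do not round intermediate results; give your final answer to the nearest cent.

$100574.34

D_1 = 7003.15000
D_2 = 8242.70755
Terminal value at year 2: TV = D_2×(1+g_2)/(r−g_2) = 8712.54188/0.077 = 113149.89455
P_0 = D_1/(1+r)^1 + D_2/(1+r)^2 + TV/(1+r)^2
    = 6175.61728 + 6409.78972 + 87988.93162 = 100574.33862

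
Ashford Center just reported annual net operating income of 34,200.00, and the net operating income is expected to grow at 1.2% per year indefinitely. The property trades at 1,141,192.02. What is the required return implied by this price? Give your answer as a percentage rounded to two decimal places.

D₁ = 34,200.00 × 1.012 = 34,610.4000
P = D₁/(r − g) ⇒ r = D₁/P + g = 34,610.4000/1,141,192.02 + 0.012 = 0.030328 + 0.012 = 0.042328

4.23%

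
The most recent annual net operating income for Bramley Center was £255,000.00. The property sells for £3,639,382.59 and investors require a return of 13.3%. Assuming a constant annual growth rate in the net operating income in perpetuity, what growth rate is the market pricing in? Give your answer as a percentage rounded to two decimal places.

P = D₀(1+g)/(r−g) ⇒ P(r−g) = D₀(1+g) ⇒ g(P+D₀) = P·r − D₀
g = (P·r − D₀)/(P + D₀) = (£3,639,382.59×0.133 − £255,000.00) / (£3,639,382.59 + £255,000.00) = 0.058812

5.88%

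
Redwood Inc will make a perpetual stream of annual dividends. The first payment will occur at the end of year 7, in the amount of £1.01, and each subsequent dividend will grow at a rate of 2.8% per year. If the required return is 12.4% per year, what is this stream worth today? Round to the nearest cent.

£5.22

Value at end of year 6: C₁ / (r − g) = £1.01 / (0.124 − 0.028) = £10.5208
Discount to today: PV = £10.5208 / (1 + 0.124)^6 = £10.5208 / 2.016498 = £5.22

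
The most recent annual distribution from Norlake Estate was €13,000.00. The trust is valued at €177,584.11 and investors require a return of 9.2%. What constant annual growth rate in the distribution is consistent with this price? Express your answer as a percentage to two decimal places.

P = D₀(1+g)/(r−g) ⇒ P(r−g) = D₀(1+g) ⇒ g(P+D₀) = P·r − D₀
g = (P·r − D₀)/(P + D₀) = (€177,584.11×0.092 − €13,000.00) / (€177,584.11 + €13,000.00) = 0.017513

1.75%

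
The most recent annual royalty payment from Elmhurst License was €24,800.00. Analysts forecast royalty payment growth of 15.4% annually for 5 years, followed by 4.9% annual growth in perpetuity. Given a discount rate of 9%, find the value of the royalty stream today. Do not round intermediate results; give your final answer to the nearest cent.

D_1 = 28619.20000
D_2 = 33026.55680
D_3 = 38112.64655
D_4 = 43981.99412
D_5 = 50755.22121
Terminal value at year 5: TV = D_5×(1+g_2)/(r−g_2) = 53242.22705/0.041 = 1298590.90362
P_0 = D_1/(1+r)^1 + D_2/(1+r)^2 + D_3/(1+r)^3 + D_4/(1+r)^4 + D_5/(1+r)^5 + TV/(1+r)^5
    = 26256.14679 + 27797.79211 + 29429.95605 + 31157.95346 + 32987.41128 + 843994.98623 = 991624.24591

€991624.25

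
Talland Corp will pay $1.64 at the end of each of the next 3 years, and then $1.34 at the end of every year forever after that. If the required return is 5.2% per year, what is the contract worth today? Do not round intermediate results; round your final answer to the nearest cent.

PV of 3-year annuity: $1.64 × [1 − (1+0.052)^−3] / 0.052 = 4.44944
Perpetuity value at year 3: $1.34 / 0.052 = 25.76923
PV of perpetuity: 25.76923 / (1+0.052)^3 = 22.13371
Total PV = 4.44944 + 22.13371 = 26.58315

$26.58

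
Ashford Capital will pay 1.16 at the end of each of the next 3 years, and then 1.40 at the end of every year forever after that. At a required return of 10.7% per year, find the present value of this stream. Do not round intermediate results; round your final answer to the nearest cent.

12.49

PV of 3-year annuity: 1.16 × [1 − (1+0.107)^−3] / 0.107 = 2.84957
Perpetuity value at year 3: 1.40 / 0.107 = 13.08411
PV of perpetuity: 13.08411 / (1+0.107)^3 = 9.64498
Total PV = 2.84957 + 9.64498 = 12.49455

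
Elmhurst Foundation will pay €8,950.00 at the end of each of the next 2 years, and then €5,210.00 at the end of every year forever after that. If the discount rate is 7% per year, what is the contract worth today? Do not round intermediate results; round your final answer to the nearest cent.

€81190.56

PV of 2-year annuity: €8,950.00 × [1 − (1+0.07)^−2] / 0.07 = 16181.76260
Perpetuity value at year 2: €5,210.00 / 0.07 = 74428.57143
PV of perpetuity: 74428.57143 / (1+0.07)^2 = 65008.79678
Total PV = 16181.76260 + 65008.79678 = 81190.55938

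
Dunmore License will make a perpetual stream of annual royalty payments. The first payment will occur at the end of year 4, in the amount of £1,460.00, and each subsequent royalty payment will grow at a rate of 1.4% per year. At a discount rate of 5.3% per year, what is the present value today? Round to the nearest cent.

£32062.92

Value at end of year 3: C₁ / (r − g) = £1,460.00 / (0.053 − 0.014) = £37,435.8974
Discount to today: PV = £37,435.8974 / (1 + 0.053)^3 = £37,435.8974 / 1.167576 = £32,062.92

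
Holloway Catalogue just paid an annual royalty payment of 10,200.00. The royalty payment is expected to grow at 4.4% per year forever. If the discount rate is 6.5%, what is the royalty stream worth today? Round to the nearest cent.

D₁ = D₀ × (1 + g) = 10,200.00 × 1.044 = 10,648.8000
Growing perpetuity: P = D₁ / (r − g) = 10,648.8000 / (0.065 − 0.044) = 507,085.71

507085.71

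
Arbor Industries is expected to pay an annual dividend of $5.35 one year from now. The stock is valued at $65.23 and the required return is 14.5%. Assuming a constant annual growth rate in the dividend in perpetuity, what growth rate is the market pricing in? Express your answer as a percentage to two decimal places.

6.30%

P = D₁/(r−g) ⇒ g = r − D₁/P = 0.145 − $5.35/$65.23 = 0.062983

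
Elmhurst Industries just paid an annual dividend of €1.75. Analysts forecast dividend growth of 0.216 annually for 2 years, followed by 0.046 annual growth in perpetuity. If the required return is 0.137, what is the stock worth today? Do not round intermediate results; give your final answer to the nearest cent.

€26.88

D_1 = 2.12800
D_2 = 2.58765
Terminal value at year 2: TV = D_2×(1+g_2)/(r−g_2) = 2.70668/0.091 = 29.74373
P_0 = D_1/(1+r)^1 + D_2/(1+r)^2 + TV/(1+r)^2
    = 1.87159 + 2.00163 + 23.00777 = 26.88100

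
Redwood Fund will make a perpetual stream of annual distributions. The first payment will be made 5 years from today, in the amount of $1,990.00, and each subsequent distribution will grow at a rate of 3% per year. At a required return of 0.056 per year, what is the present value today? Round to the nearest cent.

Value at end of year 4: C₁ / (r − g) = $1,990.00 / (0.056 − 0.03) = $76,538.4615
Discount to today: PV = $76,538.4615 / (1 + 0.056)^4 = $76,538.4615 / 1.243528 = $61,549.43

$61549.43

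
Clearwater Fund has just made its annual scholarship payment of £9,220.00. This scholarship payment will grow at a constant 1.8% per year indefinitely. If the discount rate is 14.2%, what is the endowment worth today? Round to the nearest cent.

£75693.23

D₁ = D₀ × (1 + g) = £9,220.00 × 1.018 = £9,385.9600
Growing perpetuity: P = D₁ / (r − g) = £9,385.9600 / (0.142 − 0.018) = £75,693.23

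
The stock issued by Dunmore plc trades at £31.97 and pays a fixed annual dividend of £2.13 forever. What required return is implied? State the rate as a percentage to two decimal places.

6.66%

P = C/r ⇒ r = C/P = £2.13/£31.97 = 0.066625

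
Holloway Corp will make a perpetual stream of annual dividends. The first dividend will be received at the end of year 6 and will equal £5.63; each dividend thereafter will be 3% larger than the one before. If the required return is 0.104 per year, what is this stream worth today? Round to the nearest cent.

Value at end of year 5: C₁ / (r − g) = £5.63 / (0.104 − 0.03) = £76.0811
Discount to today: PV = £76.0811 / (1 + 0.104)^5 = £76.0811 / 1.640006 = £46.39

£46.39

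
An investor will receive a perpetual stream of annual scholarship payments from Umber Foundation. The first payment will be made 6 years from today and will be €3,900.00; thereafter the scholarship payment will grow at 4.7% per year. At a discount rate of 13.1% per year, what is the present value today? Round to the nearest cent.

€25088.36

Value at end of year 5: C₁ / (r − g) = €3,900.00 / (0.131 − 0.047) = €46,428.5714
Discount to today: PV = €46,428.5714 / (1 + 0.131)^5 = €46,428.5714 / 1.850602 = €25,088.36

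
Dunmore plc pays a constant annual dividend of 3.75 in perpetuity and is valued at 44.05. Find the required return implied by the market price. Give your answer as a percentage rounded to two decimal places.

8.51%

P = C/r ⇒ r = C/P = 3.75/44.05 = 0.085131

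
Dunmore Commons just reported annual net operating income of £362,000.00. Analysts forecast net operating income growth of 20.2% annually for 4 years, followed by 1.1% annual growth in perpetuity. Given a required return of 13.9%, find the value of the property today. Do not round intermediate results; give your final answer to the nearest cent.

£5205890.52

D_1 = 435124.00000
D_2 = 523019.04800
D_3 = 628668.89570
D_4 = 755660.01263
Terminal value at year 4: TV = D_4×(1+g_2)/(r−g_2) = 763972.27277/0.128 = 5968533.38098
P_0 = D_1/(1+r)^1 + D_2/(1+r)^2 + D_3/(1+r)^3 + D_4/(1+r)^4 + TV/(1+r)^4
    = 382022.82704 + 403153.15022 + 425452.22701 + 448984.70313 + 3546277.61616 = 5205890.52357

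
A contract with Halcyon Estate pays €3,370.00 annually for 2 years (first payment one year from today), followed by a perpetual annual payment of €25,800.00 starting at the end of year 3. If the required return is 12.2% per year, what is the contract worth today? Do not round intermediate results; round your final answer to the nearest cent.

PV of 2-year annuity: €3,370.00 × [1 − (1+0.122)^−2] / 0.122 = 5680.53927
Perpetuity value at year 2: €25,800.00 / 0.122 = 211475.40984
PV of perpetuity: 211475.40984 / (1+0.122)^2 = 167986.41482
Total PV = 5680.53927 + 167986.41482 = 173666.95409

€173666.95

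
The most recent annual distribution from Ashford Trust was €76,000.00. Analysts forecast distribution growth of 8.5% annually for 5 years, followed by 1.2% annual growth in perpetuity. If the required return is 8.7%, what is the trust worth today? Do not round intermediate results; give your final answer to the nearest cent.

€1394001.45

D_1 = 82460.00000
D_2 = 89469.10000
D_3 = 97073.97350
D_4 = 105325.26125
D_5 = 114277.90845
Terminal value at year 5: TV = D_5×(1+g_2)/(r−g_2) = 115649.24335/0.075 = 1541989.91140
P_0 = D_1/(1+r)^1 + D_2/(1+r)^2 + D_3/(1+r)^3 + D_4/(1+r)^4 + D_5/(1+r)^5 + TV/(1+r)^5
    = 75860.16559 + 75720.58847 + 75581.26816 + 75442.20419 + 75303.39609 + 1016093.82454 = 1394001.44705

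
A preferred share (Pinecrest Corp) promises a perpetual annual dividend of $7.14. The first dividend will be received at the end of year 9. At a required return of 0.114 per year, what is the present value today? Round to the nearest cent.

$26.41

Value at end of year 8: C / r = $7.14 / 0.114 = $62.6316
Discount to today: PV = $62.6316 / (1 + 0.114)^8 = $62.6316 / 2.371819 = $26.41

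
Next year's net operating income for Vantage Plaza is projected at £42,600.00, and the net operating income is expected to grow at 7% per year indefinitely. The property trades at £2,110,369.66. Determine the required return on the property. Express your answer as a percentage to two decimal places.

9.02%

P = D₁/(r − g) ⇒ r = D₁/P + g = £42,600.0000/£2,110,369.66 + 0.07 = 0.020186 + 0.07 = 0.090186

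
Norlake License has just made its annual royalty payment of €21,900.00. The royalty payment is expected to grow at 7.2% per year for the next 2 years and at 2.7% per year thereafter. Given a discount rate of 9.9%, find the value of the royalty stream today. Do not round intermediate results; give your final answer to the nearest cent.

D_1 = 23476.80000
D_2 = 25167.12960
Terminal value at year 2: TV = D_2×(1+g_2)/(r−g_2) = 25846.64210/0.072 = 358981.14027
P_0 = D_1/(1+r)^1 + D_2/(1+r)^2 + TV/(1+r)^2
    = 21361.96542 + 20837.14917 + 297218.78047 = 339417.89506

€339417.90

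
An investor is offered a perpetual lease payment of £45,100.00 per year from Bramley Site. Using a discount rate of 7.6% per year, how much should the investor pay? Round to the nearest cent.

£593421.05

Level perpetuity: PV = C / r = £45,100.00 / 0.076 = £593,421.05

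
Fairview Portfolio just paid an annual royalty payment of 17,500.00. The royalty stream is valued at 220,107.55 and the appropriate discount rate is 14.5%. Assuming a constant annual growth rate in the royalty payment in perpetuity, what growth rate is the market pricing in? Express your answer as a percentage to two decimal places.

6.07%

P = D₀(1+g)/(r−g) ⇒ P(r−g) = D₀(1+g) ⇒ g(P+D₀) = P·r − D₀
g = (P·r − D₀)/(P + D₀) = (220,107.55×0.145 − 17,500.00) / (220,107.55 + 17,500.00) = 0.060670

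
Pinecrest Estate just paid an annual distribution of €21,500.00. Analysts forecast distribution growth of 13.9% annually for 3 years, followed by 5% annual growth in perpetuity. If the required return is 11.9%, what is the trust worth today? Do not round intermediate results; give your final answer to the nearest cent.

€411865.39

D_1 = 24488.50000
D_2 = 27892.40150
D_3 = 31769.44531
Terminal value at year 3: TV = D_3×(1+g_2)/(r−g_2) = 33357.91757/0.069 = 483448.08078
P_0 = D_1/(1+r)^1 + D_2/(1+r)^2 + D_3/(1+r)^3 + TV/(1+r)^3
    = 21884.27167 + 22275.41147 + 22673.54215 + 345032.16311 = 411865.38840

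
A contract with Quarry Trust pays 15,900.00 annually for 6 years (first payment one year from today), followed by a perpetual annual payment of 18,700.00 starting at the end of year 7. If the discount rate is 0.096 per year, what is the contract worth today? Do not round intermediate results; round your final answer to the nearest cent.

182452.65

PV of 6-year annuity: 15,900.00 × [1 − (1+0.096)^−6] / 0.096 = 70067.98686
Perpetuity value at year 6: 18,700.00 / 0.096 = 194791.66667
PV of perpetuity: 194791.66667 / (1+0.096)^6 = 112384.66325
Total PV = 70067.98686 + 112384.66325 = 182452.65011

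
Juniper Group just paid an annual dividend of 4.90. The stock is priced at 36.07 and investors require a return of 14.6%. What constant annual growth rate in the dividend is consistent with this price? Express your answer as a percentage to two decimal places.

P = D₀(1+g)/(r−g) ⇒ P(r−g) = D₀(1+g) ⇒ g(P+D₀) = P·r − D₀
g = (P·r − D₀)/(P + D₀) = (36.07×0.146 − 4.90) / (36.07 + 4.90) = 0.008939

0.89%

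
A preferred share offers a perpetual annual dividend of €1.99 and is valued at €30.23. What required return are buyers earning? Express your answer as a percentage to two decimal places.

P = C/r ⇒ r = C/P = €1.99/€30.23 = 0.065829

6.58%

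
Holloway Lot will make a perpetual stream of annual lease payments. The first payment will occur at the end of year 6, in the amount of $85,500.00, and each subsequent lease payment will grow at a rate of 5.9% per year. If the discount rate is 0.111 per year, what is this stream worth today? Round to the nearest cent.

Value at end of year 5: C₁ / (r − g) = $85,500.00 / (0.111 − 0.059) = $1,644,230.7692
Discount to today: PV = $1,644,230.7692 / (1 + 0.111)^5 = $1,644,230.7692 / 1.692662 = $971,387.42

$971387.42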